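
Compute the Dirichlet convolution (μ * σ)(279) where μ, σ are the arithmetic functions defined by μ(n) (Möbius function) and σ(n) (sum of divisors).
(μ * σ)(279) = 279

Divisors of 279: [1, 3, 9, 31, 93, 279]. For each d | 279:
  d = 1: μ(1) · σ(279/1) = 1 · 416 = 416
  d = 3: μ(3) · σ(279/3) = -1 · 128 = -128
  d = 9: μ(9) · σ(279/9) = 0 · 32 = 0
  d = 31: μ(31) · σ(279/31) = -1 · 13 = -13
  d = 93: μ(93) · σ(279/93) = 1 · 4 = 4
  d = 279: μ(279) · σ(279/279) = 0 · 1 = 0
Summing: (μ * σ)(279) = 416 + -128 + 0 + -13 + 4 + 0 = 279.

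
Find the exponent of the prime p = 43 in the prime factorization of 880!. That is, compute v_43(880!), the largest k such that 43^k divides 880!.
v_43(880!) = 20

Legendre's formula: v_p(n!) = Σ_{k ≥ 1} ⌊n / p^k⌋. For p = 43, n = 880, the terms are:
  ⌊880/43^1⌋ = ⌊880/43⌋ = 20
(the next term ⌊880/43^2⌋ = 0, terminating the sum). Summing: v_43(880!) = 20 = 20.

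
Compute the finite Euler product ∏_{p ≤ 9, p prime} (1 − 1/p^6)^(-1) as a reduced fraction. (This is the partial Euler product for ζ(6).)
∏ = 5359375/5268016

The primes p ≤ 9 are [2, 3, 5, 7]. For each prime, (1 − 1/p^6)^(-1) = p^6 / (p^6 − 1). The product is (1 − 1/2^6)^(-1), (1 − 1/3^6)^(-1), (1 − 1/5^6)^(-1), (1 − 1/7^6)^(-1) = ∏ p^6 / (p^6 − 1) = 5359375/5268016.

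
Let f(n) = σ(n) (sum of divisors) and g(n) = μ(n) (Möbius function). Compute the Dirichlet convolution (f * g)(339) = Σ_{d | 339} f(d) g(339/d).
(σ * μ)(339) = 339

Divisors of 339: [1, 3, 113, 339]. For each d | 339:
  d = 1: σ(1) · μ(339/1) = 1 · 1 = 1
  d = 3: σ(3) · μ(339/3) = 4 · -1 = -4
  d = 113: σ(113) · μ(339/113) = 114 · -1 = -114
  d = 339: σ(339) · μ(339/339) = 456 · 1 = 456
Summing: (σ * μ)(339) = 1 + -4 + -114 + 456 = 339.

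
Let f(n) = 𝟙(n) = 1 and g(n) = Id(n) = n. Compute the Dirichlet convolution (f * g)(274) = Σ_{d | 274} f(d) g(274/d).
(𝟙 * Id)(274) = 414

Divisors of 274: [1, 2, 137, 274]. For each d | 274:
  d = 1: 𝟙(1) · Id(274/1) = 1 · 274 = 274
  d = 2: 𝟙(2) · Id(274/2) = 1 · 137 = 137
  d = 137: 𝟙(137) · Id(274/137) = 1 · 2 = 2
  d = 274: 𝟙(274) · Id(274/274) = 1 · 1 = 1
Summing: (𝟙 * Id)(274) = 274 + 137 + 2 + 1 = 414.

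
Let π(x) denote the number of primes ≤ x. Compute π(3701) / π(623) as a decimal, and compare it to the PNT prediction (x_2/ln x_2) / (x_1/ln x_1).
π(3701)/π(623) = 517/114 ≈ 4.5351;  PNT prediction ≈ 4.6523.

π(623) = 114 and π(3701) = 517, so π(3701)/π(623) ≈ 4.5351. The PNT-predicted ratio is (3701/ln(3701)) / (623/ln(623)) ≈ 4.6523. The two agree to within a few percent, as expected.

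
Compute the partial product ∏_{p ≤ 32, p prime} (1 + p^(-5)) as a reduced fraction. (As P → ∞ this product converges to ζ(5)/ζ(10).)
∏ = 63844361159480726970812326794206836752384/61631932954678205462623400894081119262815

The primes p ≤ 32 are [2, 3, 5, 7, 11, 13, 17, 19, 23, 29, 31]. For each, (1 + 1/p^5) = (p^5 + 1)/p^5. Multiplying these fractions over p ∈ [2, 3, 5, 7, 11, 13, 17, 19, 23, 29, 31] gives 63844361159480726970812326794206836752384/61631932954678205462623400894081119262815. (In the limit P → ∞ this tends to ζ(5)/ζ(10).)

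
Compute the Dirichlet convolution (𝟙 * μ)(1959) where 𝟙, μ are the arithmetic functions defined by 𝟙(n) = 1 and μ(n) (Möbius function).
(𝟙 * μ)(1959) = 0

Divisors of 1959: [1, 3, 653, 1959]. For each d | 1959:
  d = 1: 𝟙(1) · μ(1959/1) = 1 · 1 = 1
  d = 3: 𝟙(3) · μ(1959/3) = 1 · -1 = -1
  d = 653: 𝟙(653) · μ(1959/653) = 1 · -1 = -1
  d = 1959: 𝟙(1959) · μ(1959/1959) = 1 · 1 = 1
Summing: (𝟙 * μ)(1959) = 1 + -1 + -1 + 1 = 0.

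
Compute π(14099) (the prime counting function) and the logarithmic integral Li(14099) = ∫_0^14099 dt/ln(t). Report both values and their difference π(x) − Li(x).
π(14099) = 1662;  Li(14099) ≈ 1682.62;  π(x) − Li(x) ≈ -20.62.

Direct count of primes ≤ 14099 gives π(14099) = 1662. Numerical evaluation of the logarithmic integral gives Li(14099) ≈ 1682.62. The difference π(x) − Li(x) ≈ -20.62 is typically negative for small/moderate x (Li(x) overestimates), though Littlewood's theorem shows this sign changes infinitely often.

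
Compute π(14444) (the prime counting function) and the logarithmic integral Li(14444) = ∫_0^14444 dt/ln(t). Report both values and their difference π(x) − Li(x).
π(14444) = 1693;  Li(14444) ≈ 1718.69;  π(x) − Li(x) ≈ -25.69.

Direct count of primes ≤ 14444 gives π(14444) = 1693. Numerical evaluation of the logarithmic integral gives Li(14444) ≈ 1718.69. The difference π(x) − Li(x) ≈ -25.69 is typically negative for small/moderate x (Li(x) overestimates), though Littlewood's theorem shows this sign changes infinitely often.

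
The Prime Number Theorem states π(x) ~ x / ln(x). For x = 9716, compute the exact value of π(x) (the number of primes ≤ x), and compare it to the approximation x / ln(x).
π(9716) = 1197;  x/ln(x) ≈ 1058.21;  relative error ≈ 11.59%.

Directly count primes up to 9716: π(9716) = 1197. The PNT approximation gives 9716/ln(9716) ≈ 9716/9.18153 ≈ 1058.21. Relative error (π(x) − x/ln(x)) / π(x) ≈ 11.59%; the approximation is known to undercount slightly (Li(x) is a better estimate).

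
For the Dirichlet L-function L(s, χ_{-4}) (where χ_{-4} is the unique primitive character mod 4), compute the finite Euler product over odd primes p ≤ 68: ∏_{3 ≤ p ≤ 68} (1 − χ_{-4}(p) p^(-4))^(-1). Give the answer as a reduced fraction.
∏ = 1651066280281380138536686837541579766361280941939967829361597654494040671703/1669523570694536178861740034086625672835197425049896317943747132528787456000

The odd primes p ≤ 68 are [3, 5, 7, 11, 13, 17, 19, 23, 29, 31, 37, 41, 43, 47, 53, 59, 61, 67]. For each, χ(p) = 1 if p ≡ 1 mod 4, χ(p) = −1 if p ≡ 3 mod 4. Taking (1 − χ(p)/p^4)^(-1) = p^4/(p^4 − χ(p)): (1 − (-1)/3^4)^(-1) · (1 − (1)/5^4)^(-1) · (1 − (-1)/7^4)^(-1) · (1 − (-1)/11^4)^(-1) · (1 − (1)/13^4)^(-1) · (1 − (1)/17^4)^(-1) · (1 − (-1)/19^4)^(-1) · (1 − (-1)/23^4)^(-1) · (1 − (1)/29^4)^(-1) · (1 − (-1)/31^4)^(-1) · (1 − (1)/37^4)^(-1) · (1 − (1)/41^4)^(-1) · (1 − (-1)/43^4)^(-1) · (1 − (-1)/47^4)^(-1) · (1 − (1)/53^4)^(-1) · (1 − (-1)/59^4)^(-1) · (1 − (1)/61^4)^(-1) · (1 − (-1)/67^4)^(-1) = 1651066280281380138536686837541579766361280941939967829361597654494040671703/1669523570694536178861740034086625672835197425049896317943747132528787456000.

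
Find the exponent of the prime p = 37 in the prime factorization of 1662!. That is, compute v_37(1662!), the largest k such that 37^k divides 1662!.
v_37(1662!) = 45

Legendre's formula: v_p(n!) = Σ_{k ≥ 1} ⌊n / p^k⌋. For p = 37, n = 1662, the terms are:
  ⌊1662/37^1⌋ = ⌊1662/37⌋ = 44
  ⌊1662/37^2⌋ = ⌊1662/1369⌋ = 1
(the next term ⌊1662/37^3⌋ = 0, terminating the sum). Summing: v_37(1662!) = 44 + 1 = 45.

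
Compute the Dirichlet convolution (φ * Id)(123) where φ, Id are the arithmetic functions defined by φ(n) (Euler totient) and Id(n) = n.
(φ * Id)(123) = 405

Divisors of 123: [1, 3, 41, 123]. For each d | 123:
  d = 1: φ(1) · Id(123/1) = 1 · 123 = 123
  d = 3: φ(3) · Id(123/3) = 2 · 41 = 82
  d = 41: φ(41) · Id(123/41) = 40 · 3 = 120
  d = 123: φ(123) · Id(123/123) = 80 · 1 = 80
Summing: (φ * Id)(123) = 123 + 82 + 120 + 80 = 405.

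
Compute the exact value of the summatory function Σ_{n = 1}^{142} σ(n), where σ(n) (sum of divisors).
Σ_{n ≤ 142} σ(n) = 16615

Compute σ(n) for each 1 ≤ n ≤ 142: σ(1) = 1, σ(2) = 3, σ(3) = 4, σ(4) = 7, σ(5) = 6, σ(6) = 12, σ(7) = 8, σ(8) = 15, σ(9) = 13, σ(10) = 18, σ(11) = 12, σ(12) = 28, σ(13) = 14, σ(14) = 24, σ(15) = 24, σ(16) = 31, σ(17) = 18, σ(18) = 39, σ(19) = 20, σ(20) = 42, σ(21) = 32, σ(22) = 36, σ(23) = 24, σ(24) = 60, σ(25) = 31, σ(26) = 42, σ(27) = 40, σ(28) = 56, σ(29) = 30, σ(30) = 72, σ(31) = 32, σ(32) = 63, σ(33) = 48, σ(34) = 54, σ(35) = 48, σ(36) = 91, σ(37) = 38, σ(38) = 60, σ(39) = 56, σ(40) = 90, σ(41) = 42, σ(42) = 96, σ(43) = 44, σ(44) = 84, σ(45) = 78, σ(46) = 72, σ(47) = 48, σ(48) = 124, σ(49) = 57, σ(50) = 93, σ(51) = 72, σ(52) = 98, σ(53) = 54, σ(54) = 120, σ(55) = 72, σ(56) = 120, σ(57) = 80, σ(58) = 90, σ(59) = 60, σ(60) = 168, σ(61) = 62, σ(62) = 96, σ(63) = 104, σ(64) = 127, σ(65) = 84, σ(66) = 144, σ(67) = 68, σ(68) = 126, σ(69) = 96, σ(70) = 144, σ(71) = 72, σ(72) = 195, σ(73) = 74, σ(74) = 114, σ(75) = 124, σ(76) = 140, σ(77) = 96, σ(78) = 168, σ(79) = 80, σ(80) = 186, σ(81) = 121, σ(82) = 126, σ(83) = 84, σ(84) = 224, σ(85) = 108, σ(86) = 132, σ(87) = 120, σ(88) = 180, σ(89) = 90, σ(90) = 234, σ(91) = 112, σ(92) = 168, σ(93) = 128, σ(94) = 144, σ(95) = 120, σ(96) = 252, σ(97) = 98, σ(98) = 171, σ(99) = 156, σ(100) = 217, σ(101) = 102, σ(102) = 216, σ(103) = 104, σ(104) = 210, σ(105) = 192, σ(106) = 162, σ(107) = 108, σ(108) = 280, σ(109) = 110, σ(110) = 216, σ(111) = 152, σ(112) = 248, σ(113) = 114, σ(114) = 240, σ(115) = 144, σ(116) = 210, σ(117) = 182, σ(118) = 180, σ(119) = 144, σ(120) = 360, σ(121) = 133, σ(122) = 186, σ(123) = 168, σ(124) = 224, σ(125) = 156, σ(126) = 312, σ(127) = 128, σ(128) = 255, σ(129) = 176, σ(130) = 252, σ(131) = 132, σ(132) = 336, σ(133) = 160, σ(134) = 204, σ(135) = 240, σ(136) = 270, σ(137) = 138, σ(138) = 288, σ(139) = 140, σ(140) = 336, σ(141) = 192, σ(142) = 216. Summing all 142 values: 16615. (Average order: Σ_{n ≤ x} σ(n) ~ (π²/12) x². For x = 142, (π²/12)·142² ≈ 16584.23.)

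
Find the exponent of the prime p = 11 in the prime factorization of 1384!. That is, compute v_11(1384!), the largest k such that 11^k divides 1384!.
v_11(1384!) = 137

Legendre's formula: v_p(n!) = Σ_{k ≥ 1} ⌊n / p^k⌋. For p = 11, n = 1384, the terms are:
  ⌊1384/11^1⌋ = ⌊1384/11⌋ = 125
  ⌊1384/11^2⌋ = ⌊1384/121⌋ = 11
  ⌊1384/11^3⌋ = ⌊1384/1331⌋ = 1
(the next term ⌊1384/11^4⌋ = 0, terminating the sum). Summing: v_11(1384!) = 125 + 11 + 1 = 137.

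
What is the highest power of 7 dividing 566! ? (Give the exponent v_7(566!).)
v_7(566!) = 92

Legendre's formula: v_p(n!) = Σ_{k ≥ 1} ⌊n / p^k⌋. For p = 7, n = 566, the terms are:
  ⌊566/7^1⌋ = ⌊566/7⌋ = 80
  ⌊566/7^2⌋ = ⌊566/49⌋ = 11
  ⌊566/7^3⌋ = ⌊566/343⌋ = 1
(the next term ⌊566/7^4⌋ = 0, terminating the sum). Summing: v_7(566!) = 80 + 11 + 1 = 92.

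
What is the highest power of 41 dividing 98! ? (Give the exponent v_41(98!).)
v_41(98!) = 2

Legendre's formula: v_p(n!) = Σ_{k ≥ 1} ⌊n / p^k⌋. For p = 41, n = 98, the terms are:
  ⌊98/41^1⌋ = ⌊98/41⌋ = 2
(the next term ⌊98/41^2⌋ = 0, terminating the sum). Summing: v_41(98!) = 2 = 2.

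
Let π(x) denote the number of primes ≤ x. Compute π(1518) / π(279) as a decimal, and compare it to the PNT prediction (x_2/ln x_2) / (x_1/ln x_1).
π(1518)/π(279) = 240/59 ≈ 4.0678;  PNT prediction ≈ 4.1827.

π(279) = 59 and π(1518) = 240, so π(1518)/π(279) ≈ 4.0678. The PNT-predicted ratio is (1518/ln(1518)) / (279/ln(279)) ≈ 4.1827. The two agree to within a few percent, as expected.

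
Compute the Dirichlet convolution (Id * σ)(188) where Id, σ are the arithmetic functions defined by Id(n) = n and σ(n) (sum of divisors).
(Id * σ)(188) = 1615

Divisors of 188: [1, 2, 4, 47, 94, 188]. For each d | 188:
  d = 1: Id(1) · σ(188/1) = 1 · 336 = 336
  d = 2: Id(2) · σ(188/2) = 2 · 144 = 288
  d = 4: Id(4) · σ(188/4) = 4 · 48 = 192
  d = 47: Id(47) · σ(188/47) = 47 · 7 = 329
  d = 94: Id(94) · σ(188/94) = 94 · 3 = 282
  d = 188: Id(188) · σ(188/188) = 188 · 1 = 188
Summing: (Id * σ)(188) = 336 + 288 + 192 + 329 + 282 + 188 = 1615.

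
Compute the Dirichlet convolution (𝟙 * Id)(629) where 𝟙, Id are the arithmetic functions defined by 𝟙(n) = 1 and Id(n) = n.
(𝟙 * Id)(629) = 684

Divisors of 629: [1, 17, 37, 629]. For each d | 629:
  d = 1: 𝟙(1) · Id(629/1) = 1 · 629 = 629
  d = 17: 𝟙(17) · Id(629/17) = 1 · 37 = 37
  d = 37: 𝟙(37) · Id(629/37) = 1 · 17 = 17
  d = 629: 𝟙(629) · Id(629/629) = 1 · 1 = 1
Summing: (𝟙 * Id)(629) = 629 + 37 + 17 + 1 = 684.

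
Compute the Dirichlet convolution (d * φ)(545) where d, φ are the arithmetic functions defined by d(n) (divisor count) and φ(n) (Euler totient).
(d * φ)(545) = 660

Divisors of 545: [1, 5, 109, 545]. For each d | 545:
  d = 1: d(1) · φ(545/1) = 1 · 432 = 432
  d = 5: d(5) · φ(545/5) = 2 · 108 = 216
  d = 109: d(109) · φ(545/109) = 2 · 4 = 8
  d = 545: d(545) · φ(545/545) = 4 · 1 = 4
Summing: (d * φ)(545) = 432 + 216 + 8 + 4 = 660.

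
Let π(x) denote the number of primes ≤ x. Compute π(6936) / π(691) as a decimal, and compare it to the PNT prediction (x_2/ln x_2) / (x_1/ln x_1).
π(6936)/π(691) = 890/125 ≈ 7.1200;  PNT prediction ≈ 7.4202.

π(691) = 125 and π(6936) = 890, so π(6936)/π(691) ≈ 7.1200. The PNT-predicted ratio is (6936/ln(6936)) / (691/ln(691)) ≈ 7.4202. The two agree to within a few percent, as expected.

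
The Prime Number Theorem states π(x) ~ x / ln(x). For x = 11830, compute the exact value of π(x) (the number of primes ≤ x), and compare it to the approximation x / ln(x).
π(11830) = 1418;  x/ln(x) ≈ 1261.41;  relative error ≈ 11.04%.

Directly count primes up to 11830: π(11830) = 1418. The PNT approximation gives 11830/ln(11830) ≈ 11830/9.37839 ≈ 1261.41. Relative error (π(x) − x/ln(x)) / π(x) ≈ 11.04%; the approximation is known to undercount slightly (Li(x) is a better estimate).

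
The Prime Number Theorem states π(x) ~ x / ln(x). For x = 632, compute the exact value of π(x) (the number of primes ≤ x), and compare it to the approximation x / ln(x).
π(632) = 115;  x/ln(x) ≈ 98.00;  relative error ≈ 14.78%.

Directly count primes up to 632: π(632) = 115. The PNT approximation gives 632/ln(632) ≈ 632/6.44889 ≈ 98.00. Relative error (π(x) − x/ln(x)) / π(x) ≈ 14.78%; the approximation is known to undercount slightly (Li(x) is a better estimate).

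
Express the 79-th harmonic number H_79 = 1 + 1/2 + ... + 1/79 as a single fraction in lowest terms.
H_79 = 4868007055309996043055960217131137/982844219842241906412811281988800

Direct summation: H_79 = 1 + 1/2 + ... + 1/79. The least common denominator is lcm(1, ..., 79) = 32433859254793982911622772305630400; over this denominator the numerator is 32433859254793982911622772305630400 + 16216929627396991455811386152815200 + 10811286418264660970540924101876800 + 8108464813698495727905693076407600 + 6486771850958796582324554461126080 + 5405643209132330485270462050938400 + 4633408464970568987374681757947200 + 4054232406849247863952846538203800 + 3603762139421553656846974700625600 + 3243385925479398291162277230563040 + 2948532659526725719238433845966400 + 2702821604566165242635231025469200 + 2494912250368767916278674792740800 + 2316704232485284493687340878973600 + 2162257283652932194108184820375360 + 2027116203424623931976423269101900 + 1907874073811410759507221900331200 + 1801881069710776828423487350312800 + 1707045223936525416401198542401600 + 1621692962739699145581138615281520 + 1544469488323522995791560585982400 + 1474266329763362859619216922983200 + 1410167793686694909200990100244800 + 1351410802283082621317615512734600 + 1297354370191759316464910892225216 + 1247456125184383958139337396370400 + 1201254046473851218948991566875200 + 1158352116242642246843670439486800 + 1118408939820482169366302493297600 + 1081128641826466097054092410187680 + 1046253524348192997149121687278400 + 1013558101712311965988211634550950 + 982844219842241906412811281988800 + 953937036905705379753610950165600 + 926681692994113797474936351589440 + 900940534855388414211743675156400 + 876590790670107646260074927179200 + 853522611968262708200599271200800 + 831637416789589305426224930913600 + 810846481369849572790569307640760 + 791069737921804461259092007454400 + 772234744161761497895780292991200 + 754275796623115881665645867572800 + 737133164881681429809608461491600 + 720752427884310731369394940125120 + 705083896843347454600495050122400 + 690082111804127295991973878843200 + 675705401141541310658807756367300 + 661915494995795569624954536849600 + 648677185095879658232455446112608 + 635958024603803586502407300110400 + 623728062592191979069668698185200 + 611959608581018545502316458596800 + 600627023236925609474495783437600 + 589706531905345143847686769193280 + 579176058121321123421835219743400 + 569015074645508472133732847467200 + 559204469910241084683151246648800 + 549726428047355642569877496705600 + 540564320913233048527046205093840 + 531702610734327588715127414846400 + 523126762174096498574560843639200 + 514823162774507665263853528660800 + 506779050856155982994105817275475 + 498982450073753583255734958548160 + 491422109921120953206405640994400 + 484087451564089297188399586651200 + 476968518452852689876805475082800 + 470055931228898303066996700081600 + 463340846497056898737468175794720 + 456814919081605393121447497262400 + 450470267427694207105871837578200 + 444299441846492916597572223364800 + 438295395335053823130037463589600 + 432451456730586438821636964075072 + 426761305984131354100299635600400 + 421218951360960817034061977995200 + 415818708394794652713112465456800 + 410555180440430163438262940577600 = 160644232825229869420846687165327521, so H_79 = 160644232825229869420846687165327521/32433859254793982911622772305630400; reducing by gcd(160644232825229869420846687165327521, 32433859254793982911622772305630400) = 33 gives 4868007055309996043055960217131137/982844219842241906412811281988800 ≈ 4.95298. (The PNT-adjacent estimate ln(79) + γ ≈ 4.94666 matches within O(1/n).)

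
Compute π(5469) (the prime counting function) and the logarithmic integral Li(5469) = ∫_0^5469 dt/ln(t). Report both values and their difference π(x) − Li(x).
π(5469) = 721;  Li(5469) ≈ 739.05;  π(x) − Li(x) ≈ -18.05.

Direct count of primes ≤ 5469 gives π(5469) = 721. Numerical evaluation of the logarithmic integral gives Li(5469) ≈ 739.05. The difference π(x) − Li(x) ≈ -18.05 is typically negative for small/moderate x (Li(x) overestimates), though Littlewood's theorem shows this sign changes infinitely often.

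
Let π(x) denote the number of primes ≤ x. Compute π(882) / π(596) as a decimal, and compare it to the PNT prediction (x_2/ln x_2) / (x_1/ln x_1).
π(882)/π(596) = 152/108 ≈ 1.4074;  PNT prediction ≈ 1.3943.

π(596) = 108 and π(882) = 152, so π(882)/π(596) ≈ 1.4074. The PNT-predicted ratio is (882/ln(882)) / (596/ln(596)) ≈ 1.3943. The two agree to within a few percent, as expected.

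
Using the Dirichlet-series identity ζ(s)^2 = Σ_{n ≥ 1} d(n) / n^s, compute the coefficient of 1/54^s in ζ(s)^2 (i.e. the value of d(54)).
d(54) = 8

ζ(s)^2 = (Σ 1/m^s)(Σ 1/k^s). The coefficient of 1/n^s in the product is the number of ordered pairs (m, k) with mk = n, which equals d(n). For n = 54, divisors are [1, 2, 3, 6, 9, 18, 27, 54], so d(54) = 8.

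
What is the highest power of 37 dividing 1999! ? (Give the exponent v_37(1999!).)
v_37(1999!) = 55

Legendre's formula: v_p(n!) = Σ_{k ≥ 1} ⌊n / p^k⌋. For p = 37, n = 1999, the terms are:
  ⌊1999/37^1⌋ = ⌊1999/37⌋ = 54
  ⌊1999/37^2⌋ = ⌊1999/1369⌋ = 1
(the next term ⌊1999/37^3⌋ = 0, terminating the sum). Summing: v_37(1999!) = 54 + 1 = 55.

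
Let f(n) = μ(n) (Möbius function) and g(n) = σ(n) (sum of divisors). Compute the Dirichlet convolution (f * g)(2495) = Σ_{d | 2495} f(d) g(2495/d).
(μ * σ)(2495) = 2495

Divisors of 2495: [1, 5, 499, 2495]. For each d | 2495:
  d = 1: μ(1) · σ(2495/1) = 1 · 3000 = 3000
  d = 5: μ(5) · σ(2495/5) = -1 · 500 = -500
  d = 499: μ(499) · σ(2495/499) = -1 · 6 = -6
  d = 2495: μ(2495) · σ(2495/2495) = 1 · 1 = 1
Summing: (μ * σ)(2495) = 3000 + -500 + -6 + 1 = 2495.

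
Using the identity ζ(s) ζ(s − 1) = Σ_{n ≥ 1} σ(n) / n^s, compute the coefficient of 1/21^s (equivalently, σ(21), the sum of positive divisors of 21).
σ(21) = 32

In the product (Σ m^0/m^s)(Σ k / k^s) = Σ (Σ_{d | n} d) / n^s, the coefficient of 1/n^s is σ(n) = Σ_{d | n} d. For n = 21, divisors are [1, 3, 7, 21]; summing: σ(21) = 32.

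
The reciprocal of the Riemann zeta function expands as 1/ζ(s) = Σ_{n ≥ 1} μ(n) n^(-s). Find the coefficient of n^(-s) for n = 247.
μ(247) = 1

Factor n = 247 = 13 · 19. μ(n) = 0 if any exponent ≥ 2 (not squarefree); otherwise μ(n) = (−1)^{ω(n)} where ω(n) is the number of distinct prime factors. Applying: μ(247) = 1.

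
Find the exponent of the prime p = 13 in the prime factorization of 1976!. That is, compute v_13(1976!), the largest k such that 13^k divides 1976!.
v_13(1976!) = 163

Legendre's formula: v_p(n!) = Σ_{k ≥ 1} ⌊n / p^k⌋. For p = 13, n = 1976, the terms are:
  ⌊1976/13^1⌋ = ⌊1976/13⌋ = 152
  ⌊1976/13^2⌋ = ⌊1976/169⌋ = 11
(the next term ⌊1976/13^3⌋ = 0, terminating the sum). Summing: v_13(1976!) = 152 + 11 = 163.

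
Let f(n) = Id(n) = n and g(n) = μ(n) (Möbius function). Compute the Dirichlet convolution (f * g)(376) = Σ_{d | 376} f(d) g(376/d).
(Id * μ)(376) = 184

Divisors of 376: [1, 2, 4, 8, 47, 94, 188, 376]. For each d | 376:
  d = 1: Id(1) · μ(376/1) = 1 · 0 = 0
  d = 2: Id(2) · μ(376/2) = 2 · 0 = 0
  d = 4: Id(4) · μ(376/4) = 4 · 1 = 4
  d = 8: Id(8) · μ(376/8) = 8 · -1 = -8
  d = 47: Id(47) · μ(376/47) = 47 · 0 = 0
  d = 94: Id(94) · μ(376/94) = 94 · 0 = 0
  d = 188: Id(188) · μ(376/188) = 188 · -1 = -188
  d = 376: Id(376) · μ(376/376) = 376 · 1 = 376
Summing: (Id * μ)(376) = 0 + 0 + 4 + -8 + 0 + 0 + -188 + 376 = 184.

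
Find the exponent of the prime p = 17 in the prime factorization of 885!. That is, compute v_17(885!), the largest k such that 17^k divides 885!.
v_17(885!) = 55

Legendre's formula: v_p(n!) = Σ_{k ≥ 1} ⌊n / p^k⌋. For p = 17, n = 885, the terms are:
  ⌊885/17^1⌋ = ⌊885/17⌋ = 52
  ⌊885/17^2⌋ = ⌊885/289⌋ = 3
(the next term ⌊885/17^3⌋ = 0, terminating the sum). Summing: v_17(885!) = 52 + 3 = 55.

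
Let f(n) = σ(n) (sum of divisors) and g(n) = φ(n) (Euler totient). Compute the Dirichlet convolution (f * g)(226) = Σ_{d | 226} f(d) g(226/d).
(σ * φ)(226) = 904

Divisors of 226: [1, 2, 113, 226]. For each d | 226:
  d = 1: σ(1) · φ(226/1) = 1 · 112 = 112
  d = 2: σ(2) · φ(226/2) = 3 · 112 = 336
  d = 113: σ(113) · φ(226/113) = 114 · 1 = 114
  d = 226: σ(226) · φ(226/226) = 342 · 1 = 342
Summing: (σ * φ)(226) = 112 + 336 + 114 + 342 = 904.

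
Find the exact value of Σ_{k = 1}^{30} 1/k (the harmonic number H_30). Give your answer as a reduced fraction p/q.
H_30 = 9304682830147/2329089562800

Direct summation: H_30 = 1 + 1/2 + ... + 1/30. The least common denominator is lcm(1, ..., 30) = 2329089562800; over this denominator the numerator is 2329089562800 + 1164544781400 + 776363187600 + 582272390700 + 465817912560 + 388181593800 + 332727080400 + 291136195350 + 258787729200 + 232908956280 + 211735414800 + 194090796900 + 179160735600 + 166363540200 + 155272637520 + 145568097675 + 137005268400 + 129393864600 + 122583661200 + 116454478140 + 110909026800 + 105867707400 + 101264763600 + 97045398450 + 93163582512 + 89580367800 + 86262576400 + 83181770100 + 80313433200 + 77636318760 = 9304682830147, so H_30 = 9304682830147/2329089562800 (already in lowest terms) ≈ 3.99499. (The PNT-adjacent estimate ln(30) + γ ≈ 3.97841 matches within O(1/n).)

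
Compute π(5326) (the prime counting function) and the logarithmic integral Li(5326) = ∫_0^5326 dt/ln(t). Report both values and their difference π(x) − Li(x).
π(5326) = 705;  Li(5326) ≈ 722.41;  π(x) − Li(x) ≈ -17.41.

Direct count of primes ≤ 5326 gives π(5326) = 705. Numerical evaluation of the logarithmic integral gives Li(5326) ≈ 722.41. The difference π(x) − Li(x) ≈ -17.41 is typically negative for small/moderate x (Li(x) overestimates), though Littlewood's theorem shows this sign changes infinitely often.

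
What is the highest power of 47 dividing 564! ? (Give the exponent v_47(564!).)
v_47(564!) = 12

Legendre's formula: v_p(n!) = Σ_{k ≥ 1} ⌊n / p^k⌋. For p = 47, n = 564, the terms are:
  ⌊564/47^1⌋ = ⌊564/47⌋ = 12
(the next term ⌊564/47^2⌋ = 0, terminating the sum). Summing: v_47(564!) = 12 = 12.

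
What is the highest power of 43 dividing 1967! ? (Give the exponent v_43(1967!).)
v_43(1967!) = 46

Legendre's formula: v_p(n!) = Σ_{k ≥ 1} ⌊n / p^k⌋. For p = 43, n = 1967, the terms are:
  ⌊1967/43^1⌋ = ⌊1967/43⌋ = 45
  ⌊1967/43^2⌋ = ⌊1967/1849⌋ = 1
(the next term ⌊1967/43^3⌋ = 0, terminating the sum). Summing: v_43(1967!) = 45 + 1 = 46.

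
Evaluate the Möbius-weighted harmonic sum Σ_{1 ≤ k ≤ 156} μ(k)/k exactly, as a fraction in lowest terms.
Σ μ(k)/k = 35386221418707905836854512026342273734410221837967216139/5364750833138837555449767529261714317873456270532298668855

Values of μ(k) for 1 ≤ k ≤ 156: μ(1) = 1, μ(2) = -1, μ(3) = -1, μ(5) = -1, μ(6) = 1, μ(7) = -1, μ(10) = 1, μ(11) = -1, μ(13) = -1, μ(14) = 1, μ(15) = 1, μ(17) = -1, μ(19) = -1, μ(21) = 1, μ(22) = 1, μ(23) = -1, μ(26) = 1, μ(29) = -1, μ(30) = -1, μ(31) = -1, μ(33) = 1, μ(34) = 1, μ(35) = 1, μ(37) = -1, μ(38) = 1, μ(39) = 1, μ(41) = -1, μ(42) = -1, μ(43) = -1, μ(46) = 1, μ(47) = -1, μ(51) = 1, μ(53) = -1, μ(55) = 1, μ(57) = 1, μ(58) = 1, μ(59) = -1, μ(61) = -1, μ(62) = 1, μ(65) = 1, μ(66) = -1, μ(67) = -1, μ(69) = 1, μ(70) = -1, μ(71) = -1, μ(73) = -1, μ(74) = 1, μ(77) = 1, μ(78) = -1, μ(79) = -1, μ(82) = 1, μ(83) = -1, μ(85) = 1, μ(86) = 1, μ(87) = 1, μ(89) = -1, μ(91) = 1, μ(93) = 1, μ(94) = 1, μ(95) = 1, μ(97) = -1, μ(101) = -1, μ(102) = -1, μ(103) = -1, μ(105) = -1, μ(106) = 1, μ(107) = -1, μ(109) = -1, μ(110) = -1, μ(111) = 1, μ(113) = -1, μ(114) = -1, μ(115) = 1, μ(118) = 1, μ(119) = 1, μ(122) = 1, μ(123) = 1, μ(127) = -1, μ(129) = 1, μ(130) = -1, μ(131) = -1, μ(133) = 1, μ(134) = 1, μ(137) = -1, μ(138) = -1, μ(139) = -1, μ(141) = 1, μ(142) = 1, μ(143) = 1, μ(145) = 1, μ(146) = 1, μ(149) = -1, μ(151) = -1, μ(154) = -1, μ(155) = 1, with μ = 0 on non-squarefree integers. Summing μ(k)/k for k where μ(k) ≠ 0 gives 35386221418707905836854512026342273734410221837967216139/5364750833138837555449767529261714317873456270532298668855 ≈ 0.0066. (PNT ⟺ this sum → 0 as n → ∞.)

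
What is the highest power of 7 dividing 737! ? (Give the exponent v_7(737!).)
v_7(737!) = 122

Legendre's formula: v_p(n!) = Σ_{k ≥ 1} ⌊n / p^k⌋. For p = 7, n = 737, the terms are:
  ⌊737/7^1⌋ = ⌊737/7⌋ = 105
  ⌊737/7^2⌋ = ⌊737/49⌋ = 15
  ⌊737/7^3⌋ = ⌊737/343⌋ = 2
(the next term ⌊737/7^4⌋ = 0, terminating the sum). Summing: v_7(737!) = 105 + 15 + 2 = 122.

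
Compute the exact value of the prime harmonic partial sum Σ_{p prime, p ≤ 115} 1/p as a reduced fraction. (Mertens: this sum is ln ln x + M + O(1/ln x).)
Σ 1/p = 58472171373748331322981543916880425472323867753/31610054640417607788145206291543662493274686990

π(115) = 30, so the primes ≤ 115 are [2, 3, 5, 7, 11, 13, 17, 19, 23, 29, 31, 37, 41, 43, 47, 53, 59, 61, 67, 71, 73, 79, 83, 89, 97, 101, 103, 107, 109, 113]. Summing 1/p over these primes: 58472171373748331322981543916880425472323867753/31610054640417607788145206291543662493274686990 ≈ 1.8498. Mertens estimate ln ln(115) + 0.2615 ≈ 1.8186.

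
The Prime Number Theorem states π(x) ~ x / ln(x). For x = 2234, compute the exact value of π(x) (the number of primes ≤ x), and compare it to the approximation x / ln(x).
π(2234) = 331;  x/ln(x) ≈ 289.70;  relative error ≈ 12.48%.

Directly count primes up to 2234: π(2234) = 331. The PNT approximation gives 2234/ln(2234) ≈ 2234/7.71155 ≈ 289.70. Relative error (π(x) − x/ln(x)) / π(x) ≈ 12.48%; the approximation is known to undercount slightly (Li(x) is a better estimate).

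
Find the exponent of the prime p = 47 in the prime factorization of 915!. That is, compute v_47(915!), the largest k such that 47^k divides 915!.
v_47(915!) = 19

Legendre's formula: v_p(n!) = Σ_{k ≥ 1} ⌊n / p^k⌋. For p = 47, n = 915, the terms are:
  ⌊915/47^1⌋ = ⌊915/47⌋ = 19
(the next term ⌊915/47^2⌋ = 0, terminating the sum). Summing: v_47(915!) = 19 = 19.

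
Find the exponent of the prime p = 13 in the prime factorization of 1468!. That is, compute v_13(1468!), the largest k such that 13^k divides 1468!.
v_13(1468!) = 120

Legendre's formula: v_p(n!) = Σ_{k ≥ 1} ⌊n / p^k⌋. For p = 13, n = 1468, the terms are:
  ⌊1468/13^1⌋ = ⌊1468/13⌋ = 112
  ⌊1468/13^2⌋ = ⌊1468/169⌋ = 8
(the next term ⌊1468/13^3⌋ = 0, terminating the sum). Summing: v_13(1468!) = 112 + 8 = 120.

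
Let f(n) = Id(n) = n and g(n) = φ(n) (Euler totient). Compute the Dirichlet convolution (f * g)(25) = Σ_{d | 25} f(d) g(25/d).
(Id * φ)(25) = 65

Divisors of 25: [1, 5, 25]. For each d | 25:
  d = 1: Id(1) · φ(25/1) = 1 · 20 = 20
  d = 5: Id(5) · φ(25/5) = 5 · 4 = 20
  d = 25: Id(25) · φ(25/25) = 25 · 1 = 25
Summing: (Id * φ)(25) = 20 + 20 + 25 = 65.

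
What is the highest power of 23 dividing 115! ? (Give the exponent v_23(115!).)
v_23(115!) = 5

Legendre's formula: v_p(n!) = Σ_{k ≥ 1} ⌊n / p^k⌋. For p = 23, n = 115, the terms are:
  ⌊115/23^1⌋ = ⌊115/23⌋ = 5
(the next term ⌊115/23^2⌋ = 0, terminating the sum). Summing: v_23(115!) = 5 = 5.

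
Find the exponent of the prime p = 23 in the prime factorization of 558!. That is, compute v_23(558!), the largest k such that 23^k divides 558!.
v_23(558!) = 25

Legendre's formula: v_p(n!) = Σ_{k ≥ 1} ⌊n / p^k⌋. For p = 23, n = 558, the terms are:
  ⌊558/23^1⌋ = ⌊558/23⌋ = 24
  ⌊558/23^2⌋ = ⌊558/529⌋ = 1
(the next term ⌊558/23^3⌋ = 0, terminating the sum). Summing: v_23(558!) = 24 + 1 = 25.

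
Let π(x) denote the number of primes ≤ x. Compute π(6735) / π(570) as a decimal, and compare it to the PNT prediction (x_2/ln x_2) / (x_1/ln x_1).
π(6735)/π(570) = 868/104 ≈ 8.3462;  PNT prediction ≈ 8.5057.

π(570) = 104 and π(6735) = 868, so π(6735)/π(570) ≈ 8.3462. The PNT-predicted ratio is (6735/ln(6735)) / (570/ln(570)) ≈ 8.5057. The two agree to within a few percent, as expected.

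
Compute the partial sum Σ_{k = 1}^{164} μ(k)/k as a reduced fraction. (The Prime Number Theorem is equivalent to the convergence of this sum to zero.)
Σ μ(k)/k = 74505990747655733376890176919471583349281305895342692670863053/5766152219975951659023630035336134306565384015606066319856068810

Values of μ(k) for 1 ≤ k ≤ 164: μ(1) = 1, μ(2) = -1, μ(3) = -1, μ(5) = -1, μ(6) = 1, μ(7) = -1, μ(10) = 1, μ(11) = -1, μ(13) = -1, μ(14) = 1, μ(15) = 1, μ(17) = -1, μ(19) = -1, μ(21) = 1, μ(22) = 1, μ(23) = -1, μ(26) = 1, μ(29) = -1, μ(30) = -1, μ(31) = -1, μ(33) = 1, μ(34) = 1, μ(35) = 1, μ(37) = -1, μ(38) = 1, μ(39) = 1, μ(41) = -1, μ(42) = -1, μ(43) = -1, μ(46) = 1, μ(47) = -1, μ(51) = 1, μ(53) = -1, μ(55) = 1, μ(57) = 1, μ(58) = 1, μ(59) = -1, μ(61) = -1, μ(62) = 1, μ(65) = 1, μ(66) = -1, μ(67) = -1, μ(69) = 1, μ(70) = -1, μ(71) = -1, μ(73) = -1, μ(74) = 1, μ(77) = 1, μ(78) = -1, μ(79) = -1, μ(82) = 1, μ(83) = -1, μ(85) = 1, μ(86) = 1, μ(87) = 1, μ(89) = -1, μ(91) = 1, μ(93) = 1, μ(94) = 1, μ(95) = 1, μ(97) = -1, μ(101) = -1, μ(102) = -1, μ(103) = -1, μ(105) = -1, μ(106) = 1, μ(107) = -1, μ(109) = -1, μ(110) = -1, μ(111) = 1, μ(113) = -1, μ(114) = -1, μ(115) = 1, μ(118) = 1, μ(119) = 1, μ(122) = 1, μ(123) = 1, μ(127) = -1, μ(129) = 1, μ(130) = -1, μ(131) = -1, μ(133) = 1, μ(134) = 1, μ(137) = -1, μ(138) = -1, μ(139) = -1, μ(141) = 1, μ(142) = 1, μ(143) = 1, μ(145) = 1, μ(146) = 1, μ(149) = -1, μ(151) = -1, μ(154) = -1, μ(155) = 1, μ(157) = -1, μ(158) = 1, μ(159) = 1, μ(161) = 1, μ(163) = -1, with μ = 0 on non-squarefree integers. Summing μ(k)/k for k where μ(k) ≠ 0 gives 74505990747655733376890176919471583349281305895342692670863053/5766152219975951659023630035336134306565384015606066319856068810 ≈ 0.0129. (PNT ⟺ this sum → 0 as n → ∞.)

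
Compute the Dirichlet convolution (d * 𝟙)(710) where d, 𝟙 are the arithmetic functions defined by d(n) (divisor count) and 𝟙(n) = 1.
(d * 𝟙)(710) = 27

Divisors of 710: [1, 2, 5, 10, 71, 142, 355, 710]. For each d | 710:
  d = 1: d(1) · 𝟙(710/1) = 1 · 1 = 1
  d = 2: d(2) · 𝟙(710/2) = 2 · 1 = 2
  d = 5: d(5) · 𝟙(710/5) = 2 · 1 = 2
  d = 10: d(10) · 𝟙(710/10) = 4 · 1 = 4
  d = 71: d(71) · 𝟙(710/71) = 2 · 1 = 2
  d = 142: d(142) · 𝟙(710/142) = 4 · 1 = 4
  d = 355: d(355) · 𝟙(710/355) = 4 · 1 = 4
  d = 710: d(710) · 𝟙(710/710) = 8 · 1 = 8
Summing: (d * 𝟙)(710) = 1 + 2 + 2 + 4 + 2 + 4 + 4 + 8 = 27.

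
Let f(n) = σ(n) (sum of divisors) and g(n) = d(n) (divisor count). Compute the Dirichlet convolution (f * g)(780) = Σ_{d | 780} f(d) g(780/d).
(σ * d)(780) = 12288

Divisors of 780: [1, 2, 3, 4, 5, 6, 10, 12, 13, 15, 20, 26, 30, 39, 52, 60, 65, 78, 130, 156, 195, 260, 390, 780]. For each d | 780:
  d = 1: σ(1) · d(780/1) = 1 · 24 = 24
  d = 2: σ(2) · d(780/2) = 3 · 16 = 48
  d = 3: σ(3) · d(780/3) = 4 · 12 = 48
  d = 4: σ(4) · d(780/4) = 7 · 8 = 56
  d = 5: σ(5) · d(780/5) = 6 · 12 = 72
  d = 6: σ(6) · d(780/6) = 12 · 8 = 96
  d = 10: σ(10) · d(780/10) = 18 · 8 = 144
  d = 12: σ(12) · d(780/12) = 28 · 4 = 112
  d = 13: σ(13) · d(780/13) = 14 · 12 = 168
  d = 15: σ(15) · d(780/15) = 24 · 6 = 144
  d = 20: σ(20) · d(780/20) = 42 · 4 = 168
  d = 26: σ(26) · d(780/26) = 42 · 8 = 336
  d = 30: σ(30) · d(780/30) = 72 · 4 = 288
  d = 39: σ(39) · d(780/39) = 56 · 6 = 336
  d = 52: σ(52) · d(780/52) = 98 · 4 = 392
  d = 60: σ(60) · d(780/60) = 168 · 2 = 336
  d = 65: σ(65) · d(780/65) = 84 · 6 = 504
  d = 78: σ(78) · d(780/78) = 168 · 4 = 672
  d = 130: σ(130) · d(780/130) = 252 · 4 = 1008
  d = 156: σ(156) · d(780/156) = 392 · 2 = 784
  d = 195: σ(195) · d(780/195) = 336 · 3 = 1008
  d = 260: σ(260) · d(780/260) = 588 · 2 = 1176
  d = 390: σ(390) · d(780/390) = 1008 · 2 = 2016
  d = 780: σ(780) · d(780/780) = 2352 · 1 = 2352
Summing: (σ * d)(780) = 24 + 48 + 48 + 56 + 72 + 96 + 144 + 112 + 168 + 144 + 168 + 336 + 288 + 336 + 392 + 336 + 504 + 672 + 1008 + 784 + 1008 + 1176 + 2016 + 2352 = 12288.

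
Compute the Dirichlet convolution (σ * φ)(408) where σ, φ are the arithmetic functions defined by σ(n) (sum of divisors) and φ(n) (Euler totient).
(σ * φ)(408) = 6528

Divisors of 408: [1, 2, 3, 4, 6, 8, 12, 17, 24, 34, 51, 68, 102, 136, 204, 408]. For each d | 408:
  d = 1: σ(1) · φ(408/1) = 1 · 128 = 128
  d = 2: σ(2) · φ(408/2) = 3 · 64 = 192
  d = 3: σ(3) · φ(408/3) = 4 · 64 = 256
  d = 4: σ(4) · φ(408/4) = 7 · 32 = 224
  d = 6: σ(6) · φ(408/6) = 12 · 32 = 384
  d = 8: σ(8) · φ(408/8) = 15 · 32 = 480
  d = 12: σ(12) · φ(408/12) = 28 · 16 = 448
  d = 17: σ(17) · φ(408/17) = 18 · 8 = 144
  d = 24: σ(24) · φ(408/24) = 60 · 16 = 960
  d = 34: σ(34) · φ(408/34) = 54 · 4 = 216
  d = 51: σ(51) · φ(408/51) = 72 · 4 = 288
  d = 68: σ(68) · φ(408/68) = 126 · 2 = 252
  d = 102: σ(102) · φ(408/102) = 216 · 2 = 432
  d = 136: σ(136) · φ(408/136) = 270 · 2 = 540
  d = 204: σ(204) · φ(408/204) = 504 · 1 = 504
  d = 408: σ(408) · φ(408/408) = 1080 · 1 = 1080
Summing: (σ * φ)(408) = 128 + 192 + 256 + 224 + 384 + 480 + 448 + 144 + 960 + 216 + 288 + 252 + 432 + 540 + 504 + 1080 = 6528.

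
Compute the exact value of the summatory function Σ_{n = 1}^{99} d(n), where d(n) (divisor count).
Σ_{n ≤ 99} d(n) = 473

Compute d(n) for each 1 ≤ n ≤ 99: d(1) = 1, d(2) = 2, d(3) = 2, d(4) = 3, d(5) = 2, d(6) = 4, d(7) = 2, d(8) = 4, d(9) = 3, d(10) = 4, d(11) = 2, d(12) = 6, d(13) = 2, d(14) = 4, d(15) = 4, d(16) = 5, d(17) = 2, d(18) = 6, d(19) = 2, d(20) = 6, d(21) = 4, d(22) = 4, d(23) = 2, d(24) = 8, d(25) = 3, d(26) = 4, d(27) = 4, d(28) = 6, d(29) = 2, d(30) = 8, d(31) = 2, d(32) = 6, d(33) = 4, d(34) = 4, d(35) = 4, d(36) = 9, d(37) = 2, d(38) = 4, d(39) = 4, d(40) = 8, d(41) = 2, d(42) = 8, d(43) = 2, d(44) = 6, d(45) = 6, d(46) = 4, d(47) = 2, d(48) = 10, d(49) = 3, d(50) = 6, d(51) = 4, d(52) = 6, d(53) = 2, d(54) = 8, d(55) = 4, d(56) = 8, d(57) = 4, d(58) = 4, d(59) = 2, d(60) = 12, d(61) = 2, d(62) = 4, d(63) = 6, d(64) = 7, d(65) = 4, d(66) = 8, d(67) = 2, d(68) = 6, d(69) = 4, d(70) = 8, d(71) = 2, d(72) = 12, d(73) = 2, d(74) = 4, d(75) = 6, d(76) = 6, d(77) = 4, d(78) = 8, d(79) = 2, d(80) = 10, d(81) = 5, d(82) = 4, d(83) = 2, d(84) = 12, d(85) = 4, d(86) = 4, d(87) = 4, d(88) = 8, d(89) = 2, d(90) = 12, d(91) = 4, d(92) = 6, d(93) = 4, d(94) = 4, d(95) = 4, d(96) = 12, d(97) = 2, d(98) = 6, d(99) = 6. Summing all 99 values: 473. (Dirichlet's divisor formula: Σ_{n ≤ x} d(n) = x ln(x) + (2γ − 1) x + O(√x). For x = 99, the asymptotic estimate is ≈ 470.21.)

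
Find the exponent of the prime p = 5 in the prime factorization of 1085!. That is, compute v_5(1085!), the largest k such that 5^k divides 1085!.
v_5(1085!) = 269

Legendre's formula: v_p(n!) = Σ_{k ≥ 1} ⌊n / p^k⌋. For p = 5, n = 1085, the terms are:
  ⌊1085/5^1⌋ = ⌊1085/5⌋ = 217
  ⌊1085/5^2⌋ = ⌊1085/25⌋ = 43
  ⌊1085/5^3⌋ = ⌊1085/125⌋ = 8
  ⌊1085/5^4⌋ = ⌊1085/625⌋ = 1
(the next term ⌊1085/5^5⌋ = 0, terminating the sum). Summing: v_5(1085!) = 217 + 43 + 8 + 1 = 269.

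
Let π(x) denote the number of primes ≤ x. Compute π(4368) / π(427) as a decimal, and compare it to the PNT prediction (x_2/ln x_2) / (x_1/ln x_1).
π(4368)/π(427) = 596/82 ≈ 7.2683;  PNT prediction ≈ 7.3917.

π(427) = 82 and π(4368) = 596, so π(4368)/π(427) ≈ 7.2683. The PNT-predicted ratio is (4368/ln(4368)) / (427/ln(427)) ≈ 7.3917. The two agree to within a few percent, as expected.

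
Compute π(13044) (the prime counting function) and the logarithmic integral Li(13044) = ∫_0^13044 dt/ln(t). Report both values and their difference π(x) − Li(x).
π(13044) = 1554;  Li(13044) ≈ 1571.75;  π(x) − Li(x) ≈ -17.75.

Direct count of primes ≤ 13044 gives π(13044) = 1554. Numerical evaluation of the logarithmic integral gives Li(13044) ≈ 1571.75. The difference π(x) − Li(x) ≈ -17.75 is typically negative for small/moderate x (Li(x) overestimates), though Littlewood's theorem shows this sign changes infinitely often.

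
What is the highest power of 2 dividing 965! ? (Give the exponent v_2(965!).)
v_2(965!) = 959

Legendre's formula: v_p(n!) = Σ_{k ≥ 1} ⌊n / p^k⌋. For p = 2, n = 965, the terms are:
  ⌊965/2^1⌋ = ⌊965/2⌋ = 482
  ⌊965/2^2⌋ = ⌊965/4⌋ = 241
  ⌊965/2^3⌋ = ⌊965/8⌋ = 120
  ⌊965/2^4⌋ = ⌊965/16⌋ = 60
  ⌊965/2^5⌋ = ⌊965/32⌋ = 30
  ⌊965/2^6⌋ = ⌊965/64⌋ = 15
  ⌊965/2^7⌋ = ⌊965/128⌋ = 7
  ⌊965/2^8⌋ = ⌊965/256⌋ = 3
  ⌊965/2^9⌋ = ⌊965/512⌋ = 1
(the next term ⌊965/2^10⌋ = 0, terminating the sum). Summing: v_2(965!) = 482 + 241 + 120 + 60 + 30 + 15 + 7 + 3 + 1 = 959.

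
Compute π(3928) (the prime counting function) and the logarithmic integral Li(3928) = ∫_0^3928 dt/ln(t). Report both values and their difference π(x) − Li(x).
π(3928) = 544;  Li(3928) ≈ 556.67;  π(x) − Li(x) ≈ -12.67.

Direct count of primes ≤ 3928 gives π(3928) = 544. Numerical evaluation of the logarithmic integral gives Li(3928) ≈ 556.67. The difference π(x) − Li(x) ≈ -12.67 is typically negative for small/moderate x (Li(x) overestimates), though Littlewood's theorem shows this sign changes infinitely often.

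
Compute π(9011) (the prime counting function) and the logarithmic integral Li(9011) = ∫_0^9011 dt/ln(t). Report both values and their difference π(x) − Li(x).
π(9011) = 1120;  Li(9011) ≈ 1138.16;  π(x) − Li(x) ≈ -18.16.

Direct count of primes ≤ 9011 gives π(9011) = 1120. Numerical evaluation of the logarithmic integral gives Li(9011) ≈ 1138.16. The difference π(x) − Li(x) ≈ -18.16 is typically negative for small/moderate x (Li(x) overestimates), though Littlewood's theorem shows this sign changes infinitely often.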